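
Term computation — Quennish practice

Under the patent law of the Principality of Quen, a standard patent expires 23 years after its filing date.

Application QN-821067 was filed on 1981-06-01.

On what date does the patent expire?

Filing date + 23 years → 1 June 2004.

2004-06-01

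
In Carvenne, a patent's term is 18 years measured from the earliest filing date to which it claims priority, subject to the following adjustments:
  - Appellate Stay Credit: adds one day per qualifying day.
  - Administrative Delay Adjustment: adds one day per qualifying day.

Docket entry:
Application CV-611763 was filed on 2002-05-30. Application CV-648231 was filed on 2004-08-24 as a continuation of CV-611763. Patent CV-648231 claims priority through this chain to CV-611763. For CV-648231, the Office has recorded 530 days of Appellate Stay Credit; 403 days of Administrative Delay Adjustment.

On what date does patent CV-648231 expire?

Earliest priority filing: 30 May 2002.
Base term: 30 May 2002 + 18 years → 30 May 2020.
Appellate Stay Credit: +530 days → 11 November 2021.
Administrative Delay Adjustment: +403 days → 19 December 2022.

December 19, 2022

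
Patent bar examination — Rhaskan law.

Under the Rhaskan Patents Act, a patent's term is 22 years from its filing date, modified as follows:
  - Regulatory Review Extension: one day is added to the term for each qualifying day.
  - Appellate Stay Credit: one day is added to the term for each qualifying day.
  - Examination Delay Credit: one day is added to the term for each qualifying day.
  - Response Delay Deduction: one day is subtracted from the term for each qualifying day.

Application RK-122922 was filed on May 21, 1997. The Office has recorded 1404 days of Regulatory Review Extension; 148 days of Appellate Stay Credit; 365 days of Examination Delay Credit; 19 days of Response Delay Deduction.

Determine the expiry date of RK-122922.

Base term: filing date + 22 years → 21 May 2019.
Regulatory Review Extension: +1404 days → 25 March 2023.
Appellate Stay Credit: +148 days → 20 August 2023.
Examination Delay Credit: +365 days → 19 August 2024.
Response Delay Deduction: −19 days → 31 July 2024.

2024-07-31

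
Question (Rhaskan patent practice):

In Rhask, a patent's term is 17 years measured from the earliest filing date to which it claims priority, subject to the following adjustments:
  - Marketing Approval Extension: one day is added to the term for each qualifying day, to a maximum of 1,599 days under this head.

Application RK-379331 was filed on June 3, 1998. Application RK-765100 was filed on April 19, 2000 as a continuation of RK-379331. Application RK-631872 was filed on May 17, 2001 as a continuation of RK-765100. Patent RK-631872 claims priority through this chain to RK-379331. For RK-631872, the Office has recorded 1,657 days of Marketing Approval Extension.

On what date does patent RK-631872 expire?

Earliest priority filing: 3 June 1998.
Base term: 3 June 1998 + 17 years → 3 June 2015.
Marketing Approval Extension: 1657 days claimed exceeds the 1599-day cap, so +1599 days → 19 October 2019.

October 19, 2019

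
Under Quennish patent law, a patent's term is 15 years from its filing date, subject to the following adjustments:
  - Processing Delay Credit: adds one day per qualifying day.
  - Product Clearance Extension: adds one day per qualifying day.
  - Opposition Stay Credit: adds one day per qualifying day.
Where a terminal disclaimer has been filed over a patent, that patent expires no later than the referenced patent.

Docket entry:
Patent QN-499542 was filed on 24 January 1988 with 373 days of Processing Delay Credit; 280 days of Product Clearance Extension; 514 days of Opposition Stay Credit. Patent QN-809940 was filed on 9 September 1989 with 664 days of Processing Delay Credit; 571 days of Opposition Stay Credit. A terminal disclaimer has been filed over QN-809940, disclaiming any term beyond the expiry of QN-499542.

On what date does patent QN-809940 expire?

Natural term of QN-809940:
  Base: filing + 15 years → 9 September 2004.
  Processing Delay Credit: +664 days → 5 July 2006.
  Opposition Stay Credit: +571 days → 27 January 2008.
Expiry of referenced patent QN-499542:
  Base: filing + 15 years → 24 January 2003.
  Processing Delay Credit: +373 days → 1 February 2004.
  Product Clearance Extension: +280 days → 7 November 2004.
  Opposition Stay Credit: +514 days → 5 April 2006.
Terminal disclaimer: QN-809940 expires on the earlier of 27 January 2008 and 5 April 2006.

April 5, 2006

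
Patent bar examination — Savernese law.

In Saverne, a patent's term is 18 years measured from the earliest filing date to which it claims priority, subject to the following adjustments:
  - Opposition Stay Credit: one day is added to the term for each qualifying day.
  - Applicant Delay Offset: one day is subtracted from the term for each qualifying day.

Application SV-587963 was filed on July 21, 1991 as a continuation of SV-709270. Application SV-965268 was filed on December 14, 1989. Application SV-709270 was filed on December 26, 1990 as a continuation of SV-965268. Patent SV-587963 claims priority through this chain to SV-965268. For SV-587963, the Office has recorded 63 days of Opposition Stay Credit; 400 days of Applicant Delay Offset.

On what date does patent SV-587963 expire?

2007-01-11

Earliest priority filing: 14 December 1989.
Base term: 14 December 1989 + 18 years → 14 December 2007.
Opposition Stay Credit: +63 days → 15 February 2008.
Applicant Delay Offset: −400 days → 11 January 2007.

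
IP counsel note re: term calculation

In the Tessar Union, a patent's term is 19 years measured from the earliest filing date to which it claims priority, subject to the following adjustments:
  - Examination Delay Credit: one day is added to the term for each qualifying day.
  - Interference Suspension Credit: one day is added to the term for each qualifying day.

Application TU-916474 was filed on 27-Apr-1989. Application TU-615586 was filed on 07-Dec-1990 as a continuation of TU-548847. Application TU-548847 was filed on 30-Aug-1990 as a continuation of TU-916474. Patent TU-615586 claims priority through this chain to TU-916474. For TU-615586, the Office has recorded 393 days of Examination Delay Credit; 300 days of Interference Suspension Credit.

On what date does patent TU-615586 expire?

Earliest priority filing: 27 April 1989.
Base term: 27 April 1989 + 19 years → 27 April 2008.
Examination Delay Credit: +393 days → 25 May 2009.
Interference Suspension Credit: +300 days → 21 March 2010.

2010-03-21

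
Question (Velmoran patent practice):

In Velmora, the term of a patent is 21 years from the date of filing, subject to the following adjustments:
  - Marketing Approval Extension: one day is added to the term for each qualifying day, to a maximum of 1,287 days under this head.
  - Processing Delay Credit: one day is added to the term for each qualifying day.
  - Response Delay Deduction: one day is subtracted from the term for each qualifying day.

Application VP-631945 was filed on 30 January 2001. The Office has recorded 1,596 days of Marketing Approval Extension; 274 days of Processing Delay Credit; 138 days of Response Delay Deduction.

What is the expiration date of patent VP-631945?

Base term: filing date + 21 years → 30 January 2022.
Marketing Approval Extension: 1596 days claimed exceeds the 1287-day cap, so +1287 days → 9 August 2025.
Processing Delay Credit: +274 days → 10 May 2026.
Response Delay Deduction: −138 days → 23 December 2025.

2025-12-23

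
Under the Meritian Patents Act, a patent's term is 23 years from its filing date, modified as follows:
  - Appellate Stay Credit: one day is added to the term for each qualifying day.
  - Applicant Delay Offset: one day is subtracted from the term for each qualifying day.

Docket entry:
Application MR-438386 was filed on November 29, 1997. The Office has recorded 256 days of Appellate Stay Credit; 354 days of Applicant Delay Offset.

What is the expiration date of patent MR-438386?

Base term: filing date + 23 years → 29 November 2020.
Appellate Stay Credit: +256 days → 12 August 2021.
Applicant Delay Offset: −354 days → 23 August 2020.

2020-08-23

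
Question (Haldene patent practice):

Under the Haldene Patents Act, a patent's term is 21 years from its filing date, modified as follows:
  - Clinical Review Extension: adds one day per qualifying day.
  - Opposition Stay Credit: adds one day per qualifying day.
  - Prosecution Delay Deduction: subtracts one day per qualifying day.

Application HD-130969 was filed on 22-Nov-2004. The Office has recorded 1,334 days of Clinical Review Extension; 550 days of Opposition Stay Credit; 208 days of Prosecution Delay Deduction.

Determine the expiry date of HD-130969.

June 25, 2030

Base term: filing date + 21 years → 22 November 2025.
Clinical Review Extension: +1334 days → 18 July 2029.
Opposition Stay Credit: +550 days → 19 January 2031.
Prosecution Delay Deduction: −208 days → 25 June 2030.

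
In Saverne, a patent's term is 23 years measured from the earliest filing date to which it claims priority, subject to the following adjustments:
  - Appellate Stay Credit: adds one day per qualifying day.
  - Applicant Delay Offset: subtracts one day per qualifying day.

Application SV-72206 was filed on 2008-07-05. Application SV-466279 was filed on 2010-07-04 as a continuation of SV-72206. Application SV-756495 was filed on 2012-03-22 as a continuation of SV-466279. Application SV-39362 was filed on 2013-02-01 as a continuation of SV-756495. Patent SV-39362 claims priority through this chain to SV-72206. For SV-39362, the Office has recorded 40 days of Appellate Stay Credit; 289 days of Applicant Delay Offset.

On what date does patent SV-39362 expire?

2030-10-29

Earliest priority filing: 5 July 2008.
Base term: 5 July 2008 + 23 years → 5 July 2031.
Appellate Stay Credit: +40 days → 14 August 2031.
Applicant Delay Offset: −289 days → 29 October 2030.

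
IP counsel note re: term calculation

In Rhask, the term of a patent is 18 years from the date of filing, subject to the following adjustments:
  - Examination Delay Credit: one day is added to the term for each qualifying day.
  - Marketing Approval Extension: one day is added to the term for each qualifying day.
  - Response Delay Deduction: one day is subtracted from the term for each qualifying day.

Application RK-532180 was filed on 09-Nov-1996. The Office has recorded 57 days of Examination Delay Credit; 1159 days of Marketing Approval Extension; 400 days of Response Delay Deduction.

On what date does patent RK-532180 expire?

2017-02-02

Base term: filing date + 18 years → 9 November 2014.
Examination Delay Credit: +57 days → 5 January 2015.
Marketing Approval Extension: +1159 days → 9 March 2018.
Response Delay Deduction: −400 days → 2 February 2017.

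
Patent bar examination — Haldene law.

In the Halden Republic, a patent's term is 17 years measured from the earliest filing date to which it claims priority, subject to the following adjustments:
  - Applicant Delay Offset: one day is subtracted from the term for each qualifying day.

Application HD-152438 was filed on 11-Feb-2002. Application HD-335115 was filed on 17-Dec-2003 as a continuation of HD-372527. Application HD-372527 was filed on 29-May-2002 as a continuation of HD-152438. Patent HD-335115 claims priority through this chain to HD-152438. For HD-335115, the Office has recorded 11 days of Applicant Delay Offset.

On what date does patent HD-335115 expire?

2019-01-31

Earliest priority filing: 11 February 2002.
Base term: 11 February 2002 + 17 years → 11 February 2019.
Applicant Delay Offset: −11 days → 31 January 2019.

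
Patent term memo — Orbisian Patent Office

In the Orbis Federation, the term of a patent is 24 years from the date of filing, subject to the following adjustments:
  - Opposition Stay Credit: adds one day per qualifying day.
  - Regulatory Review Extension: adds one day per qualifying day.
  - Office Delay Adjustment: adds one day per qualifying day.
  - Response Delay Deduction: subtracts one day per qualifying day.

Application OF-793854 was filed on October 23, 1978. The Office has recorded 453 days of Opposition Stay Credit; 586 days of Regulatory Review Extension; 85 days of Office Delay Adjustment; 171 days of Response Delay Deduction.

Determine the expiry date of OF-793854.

Base term: filing date + 24 years → 23 October 2002.
Opposition Stay Credit: +453 days → 19 January 2004.
Regulatory Review Extension: +586 days → 27 August 2005.
Office Delay Adjustment: +85 days → 20 November 2005.
Response Delay Deduction: −171 days → 2 June 2005.

June 2, 2005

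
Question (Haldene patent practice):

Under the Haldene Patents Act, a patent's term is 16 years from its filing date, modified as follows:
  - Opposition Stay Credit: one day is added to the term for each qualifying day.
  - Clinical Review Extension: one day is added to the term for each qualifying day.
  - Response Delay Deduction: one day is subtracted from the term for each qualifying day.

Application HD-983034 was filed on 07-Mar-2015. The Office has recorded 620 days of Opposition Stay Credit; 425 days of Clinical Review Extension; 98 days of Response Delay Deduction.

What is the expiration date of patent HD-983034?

Base term: filing date + 16 years → 7 March 2031.
Opposition Stay Credit: +620 days → 16 November 2032.
Clinical Review Extension: +425 days → 15 January 2034.
Response Delay Deduction: −98 days → 9 October 2033.

2033-10-09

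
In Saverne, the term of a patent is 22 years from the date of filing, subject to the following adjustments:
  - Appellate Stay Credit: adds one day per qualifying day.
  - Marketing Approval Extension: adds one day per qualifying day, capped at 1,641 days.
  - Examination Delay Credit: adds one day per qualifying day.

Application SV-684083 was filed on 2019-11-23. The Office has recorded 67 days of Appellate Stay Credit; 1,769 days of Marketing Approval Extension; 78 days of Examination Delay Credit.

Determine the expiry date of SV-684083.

Base term: filing date + 22 years → 23 November 2041.
Appellate Stay Credit: +67 days → 29 January 2042.
Marketing Approval Extension: 1769 days claimed exceeds the 1641-day cap, so +1641 days → 28 July 2046.
Examination Delay Credit: +78 days → 14 October 2046.

October 14, 2046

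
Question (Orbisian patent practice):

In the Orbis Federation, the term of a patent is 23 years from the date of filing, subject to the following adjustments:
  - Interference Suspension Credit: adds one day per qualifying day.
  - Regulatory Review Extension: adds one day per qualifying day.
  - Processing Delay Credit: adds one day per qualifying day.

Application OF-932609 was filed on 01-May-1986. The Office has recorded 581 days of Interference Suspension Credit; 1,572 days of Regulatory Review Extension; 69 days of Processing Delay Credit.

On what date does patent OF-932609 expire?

June 1, 2015

Base term: filing date + 23 years → 1 May 2009.
Interference Suspension Credit: +581 days → 3 December 2010.
Regulatory Review Extension: +1572 days → 24 March 2015.
Processing Delay Credit: +69 days → 1 June 2015.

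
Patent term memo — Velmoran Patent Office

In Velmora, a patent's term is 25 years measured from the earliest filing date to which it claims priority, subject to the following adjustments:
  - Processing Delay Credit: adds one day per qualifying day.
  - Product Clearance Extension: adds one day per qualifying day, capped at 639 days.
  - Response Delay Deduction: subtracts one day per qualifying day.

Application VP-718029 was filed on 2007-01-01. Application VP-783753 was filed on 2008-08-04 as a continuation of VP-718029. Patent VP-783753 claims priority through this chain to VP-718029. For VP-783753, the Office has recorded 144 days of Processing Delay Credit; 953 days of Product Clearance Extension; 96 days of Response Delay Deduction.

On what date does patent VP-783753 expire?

2033-11-18

Earliest priority filing: 1 January 2007.
Base term: 1 January 2007 + 25 years → 1 January 2032.
Processing Delay Credit: +144 days → 24 May 2032.
Product Clearance Extension: 953 days claimed exceeds the 639-day cap, so +639 days → 22 February 2034.
Response Delay Deduction: −96 days → 18 November 2033.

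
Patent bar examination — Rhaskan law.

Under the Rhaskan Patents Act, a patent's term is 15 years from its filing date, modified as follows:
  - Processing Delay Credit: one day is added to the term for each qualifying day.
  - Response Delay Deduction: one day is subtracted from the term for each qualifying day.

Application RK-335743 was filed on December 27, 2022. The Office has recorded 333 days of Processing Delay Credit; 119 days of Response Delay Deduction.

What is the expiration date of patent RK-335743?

July 29, 2038

Base term: filing date + 15 years → 27 December 2037.
Processing Delay Credit: +333 days → 25 November 2038.
Response Delay Deduction: −119 days → 29 July 2038.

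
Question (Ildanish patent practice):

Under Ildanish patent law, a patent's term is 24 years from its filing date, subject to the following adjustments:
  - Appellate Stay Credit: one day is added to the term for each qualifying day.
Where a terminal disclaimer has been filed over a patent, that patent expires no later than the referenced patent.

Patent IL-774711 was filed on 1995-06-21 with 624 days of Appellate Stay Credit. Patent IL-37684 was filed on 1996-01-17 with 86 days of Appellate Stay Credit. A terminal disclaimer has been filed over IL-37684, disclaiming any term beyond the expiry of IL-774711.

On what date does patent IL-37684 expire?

Natural term of IL-37684:
  Base: filing + 24 years → 17 January 2020.
  Appellate Stay Credit: +86 days → 12 April 2020.
Expiry of referenced patent IL-774711:
  Base: filing + 24 years → 21 June 2019.
  Appellate Stay Credit: +624 days → 6 March 2021.
Terminal disclaimer: IL-37684 expires on the earlier of 12 April 2020 and 6 March 2021.

April 12, 2020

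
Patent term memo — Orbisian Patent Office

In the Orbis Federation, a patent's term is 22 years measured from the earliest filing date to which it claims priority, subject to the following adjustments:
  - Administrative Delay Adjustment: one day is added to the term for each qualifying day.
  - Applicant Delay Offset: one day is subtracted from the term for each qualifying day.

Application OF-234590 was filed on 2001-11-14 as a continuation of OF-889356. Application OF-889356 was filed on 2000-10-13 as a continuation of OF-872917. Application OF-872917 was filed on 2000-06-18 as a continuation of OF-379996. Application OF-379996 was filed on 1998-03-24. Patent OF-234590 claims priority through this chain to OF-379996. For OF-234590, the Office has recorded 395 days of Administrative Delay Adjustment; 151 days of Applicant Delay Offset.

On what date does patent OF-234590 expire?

November 23, 2020

Earliest priority filing: 24 March 1998.
Base term: 24 March 1998 + 22 years → 24 March 2020.
Administrative Delay Adjustment: +395 days → 23 April 2021.
Applicant Delay Offset: −151 days → 23 November 2020.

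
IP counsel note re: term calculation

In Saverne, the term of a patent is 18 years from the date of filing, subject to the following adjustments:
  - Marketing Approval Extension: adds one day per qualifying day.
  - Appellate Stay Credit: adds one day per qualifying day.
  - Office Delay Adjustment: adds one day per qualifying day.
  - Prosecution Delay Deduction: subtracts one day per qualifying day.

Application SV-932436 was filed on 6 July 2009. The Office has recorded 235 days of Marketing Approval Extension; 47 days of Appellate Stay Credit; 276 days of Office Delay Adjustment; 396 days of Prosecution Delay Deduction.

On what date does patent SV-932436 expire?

December 15, 2027

Base term: filing date + 18 years → 6 July 2027.
Marketing Approval Extension: +235 days → 26 February 2028.
Appellate Stay Credit: +47 days → 13 April 2028.
Office Delay Adjustment: +276 days → 14 January 2029.
Prosecution Delay Deduction: −396 days → 15 December 2027.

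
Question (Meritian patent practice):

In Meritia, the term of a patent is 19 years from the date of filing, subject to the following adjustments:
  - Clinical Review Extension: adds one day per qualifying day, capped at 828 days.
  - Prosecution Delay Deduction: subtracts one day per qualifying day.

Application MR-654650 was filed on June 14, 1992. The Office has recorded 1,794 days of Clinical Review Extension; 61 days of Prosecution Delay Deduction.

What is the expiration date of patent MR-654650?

Base term: filing date + 19 years → 14 June 2011.
Clinical Review Extension: 1794 days claimed exceeds the 828-day cap, so +828 days → 19 September 2013.
Prosecution Delay Deduction: −61 days → 20 July 2013.

July 20, 2013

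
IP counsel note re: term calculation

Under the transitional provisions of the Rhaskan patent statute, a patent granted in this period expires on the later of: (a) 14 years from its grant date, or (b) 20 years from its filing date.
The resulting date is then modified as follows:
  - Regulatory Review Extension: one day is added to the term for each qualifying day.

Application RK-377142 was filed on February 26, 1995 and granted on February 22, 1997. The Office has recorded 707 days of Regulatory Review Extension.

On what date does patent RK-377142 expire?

2017-02-02

(a) grant + 14 years → 22 February 2011.
(b) filing + 20 years → 26 February 2015.
Later of the two: 26 February 2015.
Regulatory Review Extension: +707 days → 2 February 2017.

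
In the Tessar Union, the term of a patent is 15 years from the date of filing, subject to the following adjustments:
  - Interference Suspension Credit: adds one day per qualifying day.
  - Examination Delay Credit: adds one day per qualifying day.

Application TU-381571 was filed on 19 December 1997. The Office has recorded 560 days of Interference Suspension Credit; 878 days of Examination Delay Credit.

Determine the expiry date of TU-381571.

Base term: filing date + 15 years → 19 December 2012.
Interference Suspension Credit: +560 days → 2 July 2014.
Examination Delay Credit: +878 days → 26 November 2016.

2016-11-26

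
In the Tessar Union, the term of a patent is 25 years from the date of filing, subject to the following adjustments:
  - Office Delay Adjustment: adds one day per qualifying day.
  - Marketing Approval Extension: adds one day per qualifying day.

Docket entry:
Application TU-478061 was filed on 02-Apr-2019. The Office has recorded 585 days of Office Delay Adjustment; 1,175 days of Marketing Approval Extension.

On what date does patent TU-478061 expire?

Base term: filing date + 25 years → 2 April 2044.
Office Delay Adjustment: +585 days → 8 November 2045.
Marketing Approval Extension: +1175 days → 26 January 2049.

2049-01-26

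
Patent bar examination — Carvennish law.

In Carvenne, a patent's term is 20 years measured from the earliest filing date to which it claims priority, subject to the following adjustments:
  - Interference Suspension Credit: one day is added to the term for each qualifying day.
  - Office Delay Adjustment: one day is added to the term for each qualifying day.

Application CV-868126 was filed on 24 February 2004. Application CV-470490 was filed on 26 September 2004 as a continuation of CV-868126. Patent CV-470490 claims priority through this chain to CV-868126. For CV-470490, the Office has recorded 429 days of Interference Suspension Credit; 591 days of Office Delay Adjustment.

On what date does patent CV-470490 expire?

December 10, 2026

Earliest priority filing: 24 February 2004.
Base term: 24 February 2004 + 20 years → 24 February 2024.
Interference Suspension Credit: +429 days → 28 April 2025.
Office Delay Adjustment: +591 days → 10 December 2026.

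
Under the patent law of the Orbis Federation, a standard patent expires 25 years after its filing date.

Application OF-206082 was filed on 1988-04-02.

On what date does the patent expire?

April 2, 2013

Filing date + 25 years → 2 April 2013.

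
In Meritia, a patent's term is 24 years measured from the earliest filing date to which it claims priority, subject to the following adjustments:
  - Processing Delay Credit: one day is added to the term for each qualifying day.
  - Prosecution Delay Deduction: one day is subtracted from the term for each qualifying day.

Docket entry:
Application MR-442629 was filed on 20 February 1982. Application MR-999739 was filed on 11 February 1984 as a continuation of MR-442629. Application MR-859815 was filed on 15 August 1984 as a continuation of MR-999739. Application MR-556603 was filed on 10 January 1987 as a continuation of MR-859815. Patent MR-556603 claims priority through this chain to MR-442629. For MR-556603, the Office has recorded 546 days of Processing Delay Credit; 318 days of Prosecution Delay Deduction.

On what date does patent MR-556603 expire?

2006-10-06

Earliest priority filing: 20 February 1982.
Base term: 20 February 1982 + 24 years → 20 February 2006.
Processing Delay Credit: +546 days → 20 August 2007.
Prosecution Delay Deduction: −318 days → 6 October 2006.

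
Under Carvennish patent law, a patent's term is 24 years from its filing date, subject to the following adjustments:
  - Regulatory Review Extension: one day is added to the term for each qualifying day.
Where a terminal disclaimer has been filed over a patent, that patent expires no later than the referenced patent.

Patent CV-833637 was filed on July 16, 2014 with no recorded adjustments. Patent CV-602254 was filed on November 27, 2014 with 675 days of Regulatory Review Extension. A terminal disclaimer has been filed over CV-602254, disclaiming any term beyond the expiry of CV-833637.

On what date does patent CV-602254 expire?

Natural term of CV-602254:
  Base: filing + 24 years → 27 November 2038.
  Regulatory Review Extension: +675 days → 2 October 2040.
Expiry of referenced patent CV-833637:
  Base: filing + 24 years → 16 July 2038.
Terminal disclaimer: CV-602254 expires on the earlier of 2 October 2040 and 16 July 2038.

July 16, 2038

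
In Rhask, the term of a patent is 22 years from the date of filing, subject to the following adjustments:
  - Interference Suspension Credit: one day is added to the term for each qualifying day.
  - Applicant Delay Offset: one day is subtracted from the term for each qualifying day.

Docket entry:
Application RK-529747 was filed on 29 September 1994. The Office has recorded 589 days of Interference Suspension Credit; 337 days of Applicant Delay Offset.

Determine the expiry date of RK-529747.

Base term: filing date + 22 years → 29 September 2016.
Interference Suspension Credit: +589 days → 11 May 2018.
Applicant Delay Offset: −337 days → 8 June 2017.

June 8, 2017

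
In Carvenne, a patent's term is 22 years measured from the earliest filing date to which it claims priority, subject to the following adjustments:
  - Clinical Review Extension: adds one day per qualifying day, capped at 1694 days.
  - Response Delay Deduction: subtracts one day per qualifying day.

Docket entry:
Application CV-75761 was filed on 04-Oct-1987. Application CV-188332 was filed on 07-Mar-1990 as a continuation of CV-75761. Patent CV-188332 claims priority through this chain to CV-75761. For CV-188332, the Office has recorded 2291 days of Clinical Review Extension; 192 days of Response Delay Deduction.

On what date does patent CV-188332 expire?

November 14, 2013

Earliest priority filing: 4 October 1987.
Base term: 4 October 1987 + 22 years → 4 October 2009.
Clinical Review Extension: 2291 days claimed exceeds the 1694-day cap, so +1694 days → 25 May 2014.
Response Delay Deduction: −192 days → 14 November 2013.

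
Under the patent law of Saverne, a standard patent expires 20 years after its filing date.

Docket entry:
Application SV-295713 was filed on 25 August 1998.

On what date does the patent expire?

Filing date + 20 years → 25 August 2018.

August 25, 2018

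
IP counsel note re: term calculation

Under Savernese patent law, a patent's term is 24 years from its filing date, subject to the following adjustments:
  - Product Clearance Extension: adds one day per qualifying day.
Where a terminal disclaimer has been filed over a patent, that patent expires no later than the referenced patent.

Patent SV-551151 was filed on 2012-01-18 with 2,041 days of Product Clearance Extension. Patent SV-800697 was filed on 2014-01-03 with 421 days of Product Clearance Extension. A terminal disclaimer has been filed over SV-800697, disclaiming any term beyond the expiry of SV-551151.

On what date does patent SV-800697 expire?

Natural term of SV-800697:
  Base: filing + 24 years → 3 January 2038.
  Product Clearance Extension: +421 days → 28 February 2039.
Expiry of referenced patent SV-551151:
  Base: filing + 24 years → 18 January 2036.
  Product Clearance Extension: +2041 days → 20 August 2041.
Terminal disclaimer: SV-800697 expires on the earlier of 28 February 2039 and 20 August 2041.

February 28, 2039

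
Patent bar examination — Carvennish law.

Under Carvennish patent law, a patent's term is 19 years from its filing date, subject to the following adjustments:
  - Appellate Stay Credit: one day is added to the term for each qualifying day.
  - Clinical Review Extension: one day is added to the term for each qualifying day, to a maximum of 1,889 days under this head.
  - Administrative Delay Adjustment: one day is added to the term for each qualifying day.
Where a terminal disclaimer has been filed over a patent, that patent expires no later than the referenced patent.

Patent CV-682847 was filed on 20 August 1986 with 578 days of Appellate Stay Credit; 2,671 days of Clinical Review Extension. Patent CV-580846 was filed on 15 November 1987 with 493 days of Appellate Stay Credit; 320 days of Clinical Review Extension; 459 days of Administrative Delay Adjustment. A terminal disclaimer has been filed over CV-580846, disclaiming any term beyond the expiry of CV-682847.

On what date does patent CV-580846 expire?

Natural term of CV-580846:
  Base: filing + 19 years → 15 November 2006.
  Appellate Stay Credit: +493 days → 22 March 2008.
  Clinical Review Extension: 320 days (within the 1889-day cap) → +320 days → 5 February 2009.
  Administrative Delay Adjustment: +459 days → 10 May 2010.
Expiry of referenced patent CV-682847:
  Base: filing + 19 years → 20 August 2005.
  Appellate Stay Credit: +578 days → 21 March 2007.
  Clinical Review Extension: 2671 days claimed exceeds the 1889-day cap, so +1889 days → 22 May 2012.
Terminal disclaimer: CV-580846 expires on the earlier of 10 May 2010 and 22 May 2012.

2010-05-10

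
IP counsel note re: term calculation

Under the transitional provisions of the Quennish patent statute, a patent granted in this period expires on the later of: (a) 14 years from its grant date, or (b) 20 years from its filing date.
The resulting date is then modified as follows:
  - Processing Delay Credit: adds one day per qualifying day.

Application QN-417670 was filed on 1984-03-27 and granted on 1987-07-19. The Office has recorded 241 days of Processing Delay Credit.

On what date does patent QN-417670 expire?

November 23, 2004

(a) grant + 14 years → 19 July 2001.
(b) filing + 20 years → 27 March 2004.
Later of the two: 27 March 2004.
Processing Delay Credit: +241 days → 23 November 2004.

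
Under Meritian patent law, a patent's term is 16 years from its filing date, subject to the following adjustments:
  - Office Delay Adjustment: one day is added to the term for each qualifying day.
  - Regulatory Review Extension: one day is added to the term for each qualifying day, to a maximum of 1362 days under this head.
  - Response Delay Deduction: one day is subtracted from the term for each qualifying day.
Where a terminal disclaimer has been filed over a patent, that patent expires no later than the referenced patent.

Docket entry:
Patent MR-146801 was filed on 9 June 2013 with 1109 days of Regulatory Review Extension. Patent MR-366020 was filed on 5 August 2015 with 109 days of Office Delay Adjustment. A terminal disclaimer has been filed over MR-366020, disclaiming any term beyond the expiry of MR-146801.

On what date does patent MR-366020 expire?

Natural term of MR-366020:
  Base: filing + 16 years → 5 August 2031.
  Office Delay Adjustment: +109 days → 22 November 2031.
Expiry of referenced patent MR-146801:
  Base: filing + 16 years → 9 June 2029.
  Regulatory Review Extension: 1109 days (within the 1362-day cap) → +1109 days → 22 June 2032.
Terminal disclaimer: MR-366020 expires on the earlier of 22 November 2031 and 22 June 2032.

2031-11-22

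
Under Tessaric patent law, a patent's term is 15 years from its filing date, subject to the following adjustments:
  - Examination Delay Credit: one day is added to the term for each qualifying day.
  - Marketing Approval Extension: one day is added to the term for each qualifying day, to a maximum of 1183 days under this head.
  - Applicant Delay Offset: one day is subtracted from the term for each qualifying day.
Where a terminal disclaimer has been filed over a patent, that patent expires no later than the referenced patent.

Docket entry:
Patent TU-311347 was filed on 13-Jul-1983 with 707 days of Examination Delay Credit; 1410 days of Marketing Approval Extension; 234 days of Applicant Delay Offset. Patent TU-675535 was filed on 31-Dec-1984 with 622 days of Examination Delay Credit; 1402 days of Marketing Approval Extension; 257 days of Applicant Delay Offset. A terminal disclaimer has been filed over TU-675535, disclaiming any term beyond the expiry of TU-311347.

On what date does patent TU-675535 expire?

Natural term of TU-675535:
  Base: filing + 15 years → 31 December 1999.
  Examination Delay Credit: +622 days → 13 September 2001.
  Marketing Approval Extension: 1402 days claimed exceeds the 1183-day cap, so +1183 days → 9 December 2004.
  Applicant Delay Offset: −257 days → 27 March 2004.
Expiry of referenced patent TU-311347:
  Base: filing + 15 years → 13 July 1998.
  Examination Delay Credit: +707 days → 19 June 2000.
  Marketing Approval Extension: 1410 days claimed exceeds the 1183-day cap, so +1183 days → 15 September 2003.
  Applicant Delay Offset: −234 days → 24 January 2003.
Terminal disclaimer: TU-675535 expires on the earlier of 27 March 2004 and 24 January 2003.

January 24, 2003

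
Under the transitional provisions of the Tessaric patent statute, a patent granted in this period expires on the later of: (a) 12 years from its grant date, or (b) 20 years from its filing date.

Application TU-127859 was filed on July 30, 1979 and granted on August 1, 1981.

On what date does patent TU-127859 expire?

1999-07-30

(a) grant + 12 years → 1 August 1993.
(b) filing + 20 years → 30 July 1999.
Later of the two: 30 July 1999.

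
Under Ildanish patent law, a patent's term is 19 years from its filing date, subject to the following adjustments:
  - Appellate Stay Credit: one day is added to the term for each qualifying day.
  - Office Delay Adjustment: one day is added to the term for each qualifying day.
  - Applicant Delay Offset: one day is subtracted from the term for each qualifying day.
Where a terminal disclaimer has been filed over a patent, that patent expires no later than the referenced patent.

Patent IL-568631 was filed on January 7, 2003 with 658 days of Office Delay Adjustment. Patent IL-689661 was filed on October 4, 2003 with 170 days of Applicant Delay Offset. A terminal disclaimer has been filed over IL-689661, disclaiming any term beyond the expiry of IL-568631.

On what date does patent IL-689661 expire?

Natural term of IL-689661:
  Base: filing + 19 years → 4 October 2022.
  Applicant Delay Offset: −170 days → 17 April 2022.
Expiry of referenced patent IL-568631:
  Base: filing + 19 years → 7 January 2022.
  Office Delay Adjustment: +658 days → 27 October 2023.
Terminal disclaimer: IL-689661 expires on the earlier of 17 April 2022 and 27 October 2023.

2022-04-17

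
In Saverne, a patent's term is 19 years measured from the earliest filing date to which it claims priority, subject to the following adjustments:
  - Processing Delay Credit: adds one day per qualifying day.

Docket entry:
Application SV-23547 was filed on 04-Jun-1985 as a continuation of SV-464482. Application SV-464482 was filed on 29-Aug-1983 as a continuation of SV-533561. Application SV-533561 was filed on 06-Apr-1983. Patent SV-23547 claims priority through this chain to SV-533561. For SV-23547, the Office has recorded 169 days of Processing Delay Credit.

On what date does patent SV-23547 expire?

2002-09-22

Earliest priority filing: 6 April 1983.
Base term: 6 April 1983 + 19 years → 6 April 2002.
Processing Delay Credit: +169 days → 22 September 2002.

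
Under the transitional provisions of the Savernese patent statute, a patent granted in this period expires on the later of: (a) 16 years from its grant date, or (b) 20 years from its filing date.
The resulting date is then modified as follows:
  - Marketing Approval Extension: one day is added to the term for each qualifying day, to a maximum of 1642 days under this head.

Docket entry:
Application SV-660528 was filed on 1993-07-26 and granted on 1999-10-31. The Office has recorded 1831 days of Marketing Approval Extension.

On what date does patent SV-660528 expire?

(a) grant + 16 years → 31 October 2015.
(b) filing + 20 years → 26 July 2013.
Later of the two: 31 October 2015.
Marketing Approval Extension: 1831 days claimed exceeds the 1642-day cap, so +1642 days → 29 April 2020.

April 29, 2020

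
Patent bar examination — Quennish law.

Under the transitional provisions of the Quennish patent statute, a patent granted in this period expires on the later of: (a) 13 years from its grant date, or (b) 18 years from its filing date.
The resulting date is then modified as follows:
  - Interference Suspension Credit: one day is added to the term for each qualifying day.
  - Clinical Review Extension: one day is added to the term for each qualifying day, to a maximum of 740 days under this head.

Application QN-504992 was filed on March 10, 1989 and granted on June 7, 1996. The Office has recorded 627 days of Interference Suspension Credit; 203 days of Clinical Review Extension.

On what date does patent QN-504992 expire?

(a) grant + 13 years → 7 June 2009.
(b) filing + 18 years → 10 March 2007.
Later of the two: 7 June 2009.
Interference Suspension Credit: +627 days → 24 February 2011.
Clinical Review Extension: 203 days (within the 740-day cap) → +203 days → 15 September 2011.

2011-09-15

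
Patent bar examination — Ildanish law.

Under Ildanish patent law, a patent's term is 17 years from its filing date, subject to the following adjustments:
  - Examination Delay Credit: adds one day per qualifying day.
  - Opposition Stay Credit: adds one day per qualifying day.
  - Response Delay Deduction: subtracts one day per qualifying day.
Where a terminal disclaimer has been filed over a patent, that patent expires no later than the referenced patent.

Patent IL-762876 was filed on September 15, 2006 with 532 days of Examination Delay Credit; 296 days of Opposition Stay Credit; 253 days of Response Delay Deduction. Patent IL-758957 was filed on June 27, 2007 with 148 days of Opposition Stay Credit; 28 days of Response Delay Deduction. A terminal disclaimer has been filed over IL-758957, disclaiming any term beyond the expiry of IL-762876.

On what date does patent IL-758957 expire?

2024-10-25

Natural term of IL-758957:
  Base: filing + 17 years → 27 June 2024.
  Opposition Stay Credit: +148 days → 22 November 2024.
  Response Delay Deduction: −28 days → 25 October 2024.
Expiry of referenced patent IL-762876:
  Base: filing + 17 years → 15 September 2023.
  Examination Delay Credit: +532 days → 28 February 2025.
  Opposition Stay Credit: +296 days → 21 December 2025.
  Response Delay Deduction: −253 days → 12 April 2025.
Terminal disclaimer: IL-758957 expires on the earlier of 25 October 2024 and 12 April 2025.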